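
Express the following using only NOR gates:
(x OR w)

((x NOR w) NOR (x NOR w))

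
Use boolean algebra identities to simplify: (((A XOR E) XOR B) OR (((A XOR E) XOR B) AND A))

By absorption (E OR (E AND v) = E):
= ((A XOR E) XOR B)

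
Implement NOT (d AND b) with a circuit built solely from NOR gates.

(((d NOR d) NOR (b NOR b)) NOR ((d NOR d) NOR (b NOR b)))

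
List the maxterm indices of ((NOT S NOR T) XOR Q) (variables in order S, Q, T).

ΠM(0, 1, 5, 6) = (S OR Q OR T) AND (S OR Q OR NOT T) AND (NOT S OR Q OR NOT T) AND (NOT S OR NOT Q OR T)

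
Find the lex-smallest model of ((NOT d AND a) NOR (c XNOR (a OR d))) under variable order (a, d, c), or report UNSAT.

a=0, d=0, c=1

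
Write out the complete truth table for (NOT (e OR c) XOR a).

a | e | c | Output
------------------
0 | 0 | 0 | 1
0 | 0 | 1 | 0
0 | 1 | 0 | 0
0 | 1 | 1 | 0
1 | 0 | 0 | 0
1 | 0 | 1 | 1
1 | 1 | 0 | 1
1 | 1 | 1 | 1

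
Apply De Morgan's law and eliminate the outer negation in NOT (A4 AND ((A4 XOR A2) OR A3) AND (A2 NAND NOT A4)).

NOT A4 OR NOT ((A4 XOR A2) OR A3) OR NOT (A2 NAND NOT A4)
De Morgan's: NOT(AND of terms) = OR of negations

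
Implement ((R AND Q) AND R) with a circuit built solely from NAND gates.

((((R NAND Q) NAND (R NAND Q)) NAND R) NAND (((R NAND Q) NAND (R NAND Q)) NAND R))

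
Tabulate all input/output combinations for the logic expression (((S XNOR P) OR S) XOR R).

R | P | S | Output
------------------
0 | 0 | 0 | 1
0 | 0 | 1 | 1
0 | 1 | 0 | 0
0 | 1 | 1 | 1
1 | 0 | 0 | 0
1 | 0 | 1 | 0
1 | 1 | 0 | 1
1 | 1 | 1 | 0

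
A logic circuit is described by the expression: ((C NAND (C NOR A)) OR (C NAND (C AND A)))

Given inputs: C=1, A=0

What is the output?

Substituting: ((1 NAND (1 NOR 0)) OR (1 NAND (1 AND 0)))
= 1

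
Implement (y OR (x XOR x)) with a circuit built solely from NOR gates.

((y NOR ((((x NOR x) NOR (x NOR x)) NOR ((x NOR x) NOR (x NOR x))) NOR ((((x NOR x) NOR (x NOR x)) NOR ((x NOR x) NOR (x NOR x))) NOR (((x NOR x) NOR (x NOR x)) NOR ((x NOR x) NOR (x NOR x)))))) NOR (y NOR ((((x NOR x) NOR (x NOR x)) NOR ((x NOR x) NOR (x NOR x))) NOR ((((x NOR x) NOR (x NOR x)) NOR ((x NOR x) NOR (x NOR x))) NOR (((x NOR x) NOR (x NOR x)) NOR ((x NOR x) NOR (x NOR x)))))))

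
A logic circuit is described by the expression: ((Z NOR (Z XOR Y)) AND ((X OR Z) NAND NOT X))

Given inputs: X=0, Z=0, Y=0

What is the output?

Substituting: ((0 NOR (0 XOR 0)) AND ((0 OR 0) NAND NOT 0))
= 1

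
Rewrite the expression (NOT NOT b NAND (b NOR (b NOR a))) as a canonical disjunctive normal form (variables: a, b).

(NOT a AND NOT b) OR (NOT a AND b) OR (a AND NOT b) OR (a AND b)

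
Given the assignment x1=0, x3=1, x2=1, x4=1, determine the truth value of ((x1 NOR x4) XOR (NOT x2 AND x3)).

Substituting: ((0 NOR 1) XOR (NOT 1 AND 1))
= 0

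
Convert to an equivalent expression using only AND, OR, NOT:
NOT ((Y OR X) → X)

(Y OR X) AND NOT X
(Negated implication: NOT(A → B) = A AND NOT B)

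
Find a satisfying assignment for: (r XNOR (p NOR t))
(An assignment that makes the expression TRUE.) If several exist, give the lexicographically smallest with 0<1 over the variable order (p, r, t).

p=0, r=0, t=1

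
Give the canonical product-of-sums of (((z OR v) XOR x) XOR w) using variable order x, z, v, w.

ΠM(0, 3, 5, 7, 9, 10, 12, 14) = (x OR z OR v OR w) AND (x OR z OR NOT v OR NOT w) AND (x OR NOT z OR v OR NOT w) AND (x OR NOT z OR NOT v OR NOT w) AND (NOT x OR z OR v OR NOT w) AND (NOT x OR z OR NOT v OR w) AND (NOT x OR NOT z OR v OR w) AND (NOT x OR NOT z OR NOT v OR w)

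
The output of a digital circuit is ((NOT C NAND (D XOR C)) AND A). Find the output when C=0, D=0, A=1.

Substituting: ((NOT 0 NAND (0 XOR 0)) AND 1)
= 1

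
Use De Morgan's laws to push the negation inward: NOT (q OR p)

NOT q AND NOT p
De Morgan's: NOT(OR of terms) = AND of negations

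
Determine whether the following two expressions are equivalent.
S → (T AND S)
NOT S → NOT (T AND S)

No, Inverse is not equivalent to original (counterexample: T=0, S=1, Q=0)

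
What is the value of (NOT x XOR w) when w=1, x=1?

Substituting: (NOT 1 XOR 1)
= 1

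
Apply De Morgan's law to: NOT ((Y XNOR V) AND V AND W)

NOT (Y XNOR V) OR NOT V OR NOT W
De Morgan's: NOT(AND of terms) = OR of negations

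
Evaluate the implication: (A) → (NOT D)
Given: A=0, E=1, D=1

Antecedent (A) = 0; consequent (NOT D) = 0.
0 → 0 = 1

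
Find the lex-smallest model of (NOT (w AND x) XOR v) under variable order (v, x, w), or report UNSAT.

v=0, x=0, w=0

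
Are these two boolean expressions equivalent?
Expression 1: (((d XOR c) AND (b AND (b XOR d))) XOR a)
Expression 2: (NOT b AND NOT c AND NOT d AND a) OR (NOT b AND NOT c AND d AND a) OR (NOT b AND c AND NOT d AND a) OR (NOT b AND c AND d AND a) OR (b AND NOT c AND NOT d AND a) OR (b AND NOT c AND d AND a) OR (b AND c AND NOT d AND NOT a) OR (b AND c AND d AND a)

Yes, they are equivalent — the two output columns agree on all 16 assignments:
b | c | d | a | Expression 1 | Expression 2
-------------------------------------------
0 | 0 | 0 | 0 | 0 | 0
0 | 0 | 0 | 1 | 1 | 1
0 | 0 | 1 | 0 | 0 | 0
0 | 0 | 1 | 1 | 1 | 1
0 | 1 | 0 | 0 | 0 | 0
0 | 1 | 0 | 1 | 1 | 1
0 | 1 | 1 | 0 | 0 | 0
0 | 1 | 1 | 1 | 1 | 1
1 | 0 | 0 | 0 | 0 | 0
1 | 0 | 0 | 1 | 1 | 1
1 | 0 | 1 | 0 | 0 | 0
1 | 0 | 1 | 1 | 1 | 1
1 | 1 | 0 | 0 | 1 | 1
1 | 1 | 0 | 1 | 0 | 0
1 | 1 | 1 | 0 | 0 | 0
1 | 1 | 1 | 1 | 1 | 1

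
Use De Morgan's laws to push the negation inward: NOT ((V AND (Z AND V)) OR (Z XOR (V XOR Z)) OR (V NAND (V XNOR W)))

NOT (V AND (Z AND V)) AND NOT (Z XOR (V XOR Z)) AND NOT (V NAND (V XNOR W))
De Morgan's: NOT(OR of terms) = AND of negations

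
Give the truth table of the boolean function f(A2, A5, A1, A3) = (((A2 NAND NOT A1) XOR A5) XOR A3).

A2 | A5 | A1 | A3 | Output
--------------------------
0 | 0 | 0 | 0 | 1
0 | 0 | 0 | 1 | 0
0 | 0 | 1 | 0 | 1
0 | 0 | 1 | 1 | 0
0 | 1 | 0 | 0 | 0
0 | 1 | 0 | 1 | 1
0 | 1 | 1 | 0 | 0
0 | 1 | 1 | 1 | 1
1 | 0 | 0 | 0 | 0
1 | 0 | 0 | 1 | 1
1 | 0 | 1 | 0 | 1
1 | 0 | 1 | 1 | 0
1 | 1 | 0 | 0 | 1
1 | 1 | 0 | 1 | 0
1 | 1 | 1 | 0 | 0
1 | 1 | 1 | 1 | 1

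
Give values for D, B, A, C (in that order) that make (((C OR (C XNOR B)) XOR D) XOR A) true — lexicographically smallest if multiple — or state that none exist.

D=0, B=0, A=0, C=0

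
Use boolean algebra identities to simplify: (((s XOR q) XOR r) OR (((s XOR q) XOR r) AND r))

By absorption (E OR (E AND v) = E):
= ((s XOR q) XOR r)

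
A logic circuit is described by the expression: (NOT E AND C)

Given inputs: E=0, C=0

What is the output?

Substituting: (NOT 0 AND 0)
= 0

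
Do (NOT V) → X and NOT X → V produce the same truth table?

Yes, Contrapositive is always equivalent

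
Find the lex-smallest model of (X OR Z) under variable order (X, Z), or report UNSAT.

X=0, Z=1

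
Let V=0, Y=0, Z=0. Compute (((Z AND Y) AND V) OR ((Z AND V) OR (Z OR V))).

Substituting: (((0 AND 0) AND 0) OR ((0 AND 0) OR (0 OR 0)))
= 0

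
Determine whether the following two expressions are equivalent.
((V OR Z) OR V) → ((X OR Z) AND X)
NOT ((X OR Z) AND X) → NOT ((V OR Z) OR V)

Yes, Contrapositive is always equivalent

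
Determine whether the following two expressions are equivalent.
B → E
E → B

No, Converse is not equivalent to original (counterexample: B=0, E=1)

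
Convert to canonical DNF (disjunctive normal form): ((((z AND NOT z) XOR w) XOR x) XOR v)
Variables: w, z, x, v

(NOT w AND NOT z AND NOT x AND v) OR (NOT w AND NOT z AND x AND NOT v) OR (NOT w AND z AND NOT x AND v) OR (NOT w AND z AND x AND NOT v) OR (w AND NOT z AND NOT x AND NOT v) OR (w AND NOT z AND x AND v) OR (w AND z AND NOT x AND NOT v) OR (w AND z AND x AND v)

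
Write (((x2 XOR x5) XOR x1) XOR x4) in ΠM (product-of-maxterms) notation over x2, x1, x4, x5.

ΠM(0, 3, 5, 6, 9, 10, 12, 15) = (x2 OR x1 OR x4 OR x5) AND (x2 OR x1 OR NOT x4 OR NOT x5) AND (x2 OR NOT x1 OR x4 OR NOT x5) AND (x2 OR NOT x1 OR NOT x4 OR x5) AND (NOT x2 OR x1 OR x4 OR NOT x5) AND (NOT x2 OR x1 OR NOT x4 OR x5) AND (NOT x2 OR NOT x1 OR x4 OR x5) AND (NOT x2 OR NOT x1 OR NOT x4 OR NOT x5)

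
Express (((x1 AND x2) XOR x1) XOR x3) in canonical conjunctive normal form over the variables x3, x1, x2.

(x3 OR x1 OR x2) AND (x3 OR x1 OR NOT x2) AND (x3 OR NOT x1 OR NOT x2) AND (NOT x3 OR NOT x1 OR x2)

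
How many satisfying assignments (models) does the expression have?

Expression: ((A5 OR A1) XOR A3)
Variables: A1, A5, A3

Satisfying assignments: (0,0,1), (0,1,0), (1,0,0), (1,1,0)
Count: 4 out of 8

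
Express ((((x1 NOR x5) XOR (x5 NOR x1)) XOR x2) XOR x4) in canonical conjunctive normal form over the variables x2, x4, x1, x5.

(x2 OR x4 OR x1 OR x5) AND (x2 OR x4 OR x1 OR NOT x5) AND (x2 OR x4 OR NOT x1 OR x5) AND (x2 OR x4 OR NOT x1 OR NOT x5) AND (NOT x2 OR NOT x4 OR x1 OR x5) AND (NOT x2 OR NOT x4 OR x1 OR NOT x5) AND (NOT x2 OR NOT x4 OR NOT x1 OR x5) AND (NOT x2 OR NOT x4 OR NOT x1 OR NOT x5)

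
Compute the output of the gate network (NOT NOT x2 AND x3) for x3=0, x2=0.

Substituting: (NOT NOT 0 AND 0)
= 0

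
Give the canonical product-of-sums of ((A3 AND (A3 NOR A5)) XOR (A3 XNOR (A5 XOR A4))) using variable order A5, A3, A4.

ΠM(1, 2, 4, 7) = (A5 OR A3 OR NOT A4) AND (A5 OR NOT A3 OR A4) AND (NOT A5 OR A3 OR A4) AND (NOT A5 OR NOT A3 OR NOT A4)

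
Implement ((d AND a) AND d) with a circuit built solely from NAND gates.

((((d NAND a) NAND (d NAND a)) NAND d) NAND (((d NAND a) NAND (d NAND a)) NAND d))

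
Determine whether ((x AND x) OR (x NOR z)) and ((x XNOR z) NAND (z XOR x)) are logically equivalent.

No. Counterexample: with x=0, z=1, Expression 1 = 0 but Expression 2 = 1.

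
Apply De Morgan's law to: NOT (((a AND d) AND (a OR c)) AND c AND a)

NOT ((a AND d) AND (a OR c)) OR NOT c OR NOT a
De Morgan's: NOT(AND of terms) = OR of negations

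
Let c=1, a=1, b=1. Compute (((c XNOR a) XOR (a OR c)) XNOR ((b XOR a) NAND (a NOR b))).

Substituting: (((1 XNOR 1) XOR (1 OR 1)) XNOR ((1 XOR 1) NAND (1 NOR 1)))
= 0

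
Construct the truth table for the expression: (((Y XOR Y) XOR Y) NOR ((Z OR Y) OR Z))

Z | Y | Output
--------------
0 | 0 | 1
0 | 1 | 0
1 | 0 | 0
1 | 1 | 0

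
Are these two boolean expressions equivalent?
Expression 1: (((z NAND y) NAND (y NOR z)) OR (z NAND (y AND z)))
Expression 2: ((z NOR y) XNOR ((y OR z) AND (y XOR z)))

No. Counterexample: with z=0, y=0, Expression 1 = 1 but Expression 2 = 0.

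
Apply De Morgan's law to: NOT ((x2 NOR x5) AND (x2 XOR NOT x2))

NOT (x2 NOR x5) OR NOT (x2 XOR NOT x2)
De Morgan's: NOT(AND of terms) = OR of negations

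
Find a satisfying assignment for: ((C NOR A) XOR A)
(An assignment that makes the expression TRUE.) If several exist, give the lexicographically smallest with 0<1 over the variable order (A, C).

A=0, C=0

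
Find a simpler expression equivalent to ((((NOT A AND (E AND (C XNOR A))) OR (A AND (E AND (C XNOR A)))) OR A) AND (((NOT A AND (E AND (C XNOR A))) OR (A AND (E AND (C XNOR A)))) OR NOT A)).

By distribution ((E OR v) AND (E OR NOT v) = E) then distribution ((E AND v) OR (E AND NOT v) = E):
= (E AND (C XNOR A))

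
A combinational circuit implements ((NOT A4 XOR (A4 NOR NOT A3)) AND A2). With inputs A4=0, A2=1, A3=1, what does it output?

Substituting: ((NOT 0 XOR (0 NOR NOT 1)) AND 1)
= 0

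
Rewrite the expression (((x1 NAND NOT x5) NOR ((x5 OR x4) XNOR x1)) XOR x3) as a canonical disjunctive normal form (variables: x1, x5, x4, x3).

(NOT x1 AND NOT x5 AND NOT x4 AND x3) OR (NOT x1 AND NOT x5 AND x4 AND x3) OR (NOT x1 AND x5 AND NOT x4 AND x3) OR (NOT x1 AND x5 AND x4 AND x3) OR (x1 AND NOT x5 AND NOT x4 AND NOT x3) OR (x1 AND NOT x5 AND x4 AND x3) OR (x1 AND x5 AND NOT x4 AND x3) OR (x1 AND x5 AND x4 AND x3)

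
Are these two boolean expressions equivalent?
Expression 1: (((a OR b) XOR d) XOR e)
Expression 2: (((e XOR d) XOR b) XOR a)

No. Counterexample: with d=0, e=0, b=1, a=1, Expression 1 = 1 but Expression 2 = 0.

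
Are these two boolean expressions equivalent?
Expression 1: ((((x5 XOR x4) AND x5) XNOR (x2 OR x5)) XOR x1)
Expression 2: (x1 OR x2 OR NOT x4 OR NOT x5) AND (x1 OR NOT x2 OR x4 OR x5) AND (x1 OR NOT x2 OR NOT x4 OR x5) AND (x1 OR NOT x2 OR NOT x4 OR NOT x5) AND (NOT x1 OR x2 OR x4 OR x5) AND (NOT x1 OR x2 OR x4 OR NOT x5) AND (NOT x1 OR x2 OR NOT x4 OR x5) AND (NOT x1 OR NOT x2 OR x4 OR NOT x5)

Yes, they are equivalent — the two output columns agree on all 16 assignments:
x1 | x2 | x4 | x5 | Expression 1 | Expression 2
-----------------------------------------------
0 | 0 | 0 | 0 | 1 | 1
0 | 0 | 0 | 1 | 1 | 1
0 | 0 | 1 | 0 | 1 | 1
0 | 0 | 1 | 1 | 0 | 0
0 | 1 | 0 | 0 | 0 | 0
0 | 1 | 0 | 1 | 1 | 1
0 | 1 | 1 | 0 | 0 | 0
0 | 1 | 1 | 1 | 0 | 0
1 | 0 | 0 | 0 | 0 | 0
1 | 0 | 0 | 1 | 0 | 0
1 | 0 | 1 | 0 | 0 | 0
1 | 0 | 1 | 1 | 1 | 1
1 | 1 | 0 | 0 | 1 | 1
1 | 1 | 0 | 1 | 0 | 0
1 | 1 | 1 | 0 | 1 | 1
1 | 1 | 1 | 1 | 1 | 1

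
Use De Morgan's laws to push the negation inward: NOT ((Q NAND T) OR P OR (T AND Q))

NOT (Q NAND T) AND NOT P AND NOT (T AND Q)
De Morgan's: NOT(OR of terms) = AND of negations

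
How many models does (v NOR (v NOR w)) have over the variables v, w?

Satisfying assignments: (0,1)
Count: 1 out of 4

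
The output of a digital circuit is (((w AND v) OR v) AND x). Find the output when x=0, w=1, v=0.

Substituting: (((1 AND 0) OR 0) AND 0)
= 0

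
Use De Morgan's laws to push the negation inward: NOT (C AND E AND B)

NOT C OR NOT E OR NOT B
De Morgan's: NOT(AND of terms) = OR of negations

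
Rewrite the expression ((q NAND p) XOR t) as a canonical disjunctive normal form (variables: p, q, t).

(NOT p AND NOT q AND NOT t) OR (NOT p AND q AND NOT t) OR (p AND NOT q AND NOT t) OR (p AND q AND t)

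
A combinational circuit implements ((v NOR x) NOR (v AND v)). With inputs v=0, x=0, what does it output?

Substituting: ((0 NOR 0) NOR (0 AND 0))
= 0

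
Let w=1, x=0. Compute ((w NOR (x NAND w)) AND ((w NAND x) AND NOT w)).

Substituting: ((1 NOR (0 NAND 1)) AND ((1 NAND 0) AND NOT 1))
= 0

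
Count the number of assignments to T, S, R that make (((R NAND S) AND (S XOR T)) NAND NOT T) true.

Satisfying assignments: (0,0,0), (0,0,1), (0,1,1), (1,0,0), (1,0,1), (1,1,0), (1,1,1)
Count: 7 out of 8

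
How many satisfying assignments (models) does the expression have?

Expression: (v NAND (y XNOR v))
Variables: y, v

Satisfying assignments: (0,0), (0,1), (1,0)
Count: 3 out of 4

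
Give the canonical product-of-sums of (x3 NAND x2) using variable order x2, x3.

ΠM(3) = (NOT x2 OR NOT x3)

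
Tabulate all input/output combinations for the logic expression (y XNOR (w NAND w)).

w | y | Output
--------------
0 | 0 | 0
0 | 1 | 1
1 | 0 | 1
1 | 1 | 0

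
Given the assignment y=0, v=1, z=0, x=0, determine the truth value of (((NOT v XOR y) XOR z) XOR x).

Substituting: (((NOT 1 XOR 0) XOR 0) XOR 0)
= 0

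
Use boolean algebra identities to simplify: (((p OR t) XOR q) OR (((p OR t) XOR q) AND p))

By absorption (E OR (E AND v) = E):
= ((p OR t) XOR q)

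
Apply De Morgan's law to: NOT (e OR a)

NOT e AND NOT a
De Morgan's: NOT(OR of terms) = AND of negations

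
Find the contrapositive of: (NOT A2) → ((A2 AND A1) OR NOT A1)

Contrapositive: NOT ((A2 AND A1) OR NOT A1) → A2
Note: A statement and its contrapositive are logically equivalent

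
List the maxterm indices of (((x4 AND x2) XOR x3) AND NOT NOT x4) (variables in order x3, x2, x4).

ΠM(0, 1, 2, 4, 6, 7) = (x3 OR x2 OR x4) AND (x3 OR x2 OR NOT x4) AND (x3 OR NOT x2 OR x4) AND (NOT x3 OR x2 OR x4) AND (NOT x3 OR NOT x2 OR x4) AND (NOT x3 OR NOT x2 OR NOT x4)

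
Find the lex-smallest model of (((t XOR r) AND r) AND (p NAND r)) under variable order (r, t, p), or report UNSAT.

r=1, t=0, p=0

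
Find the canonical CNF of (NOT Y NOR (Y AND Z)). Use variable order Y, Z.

(Y OR Z) AND (Y OR NOT Z) AND (NOT Y OR NOT Z)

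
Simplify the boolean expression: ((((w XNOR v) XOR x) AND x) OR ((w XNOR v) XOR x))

By absorption (E OR (E AND v) = E):
= ((w XNOR v) XOR x)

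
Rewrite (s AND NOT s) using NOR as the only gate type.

((s NOR s) NOR ((s NOR s) NOR (s NOR s)))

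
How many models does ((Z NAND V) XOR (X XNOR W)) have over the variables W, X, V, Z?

Satisfying assignments: (0,0,1,1), (0,1,0,0), (0,1,0,1), (0,1,1,0), (1,0,0,0), (1,0,0,1), (1,0,1,0), (1,1,1,1)
Count: 8 out of 16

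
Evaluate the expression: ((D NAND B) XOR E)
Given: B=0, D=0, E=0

Substituting: ((0 NAND 0) XOR 0)
= 1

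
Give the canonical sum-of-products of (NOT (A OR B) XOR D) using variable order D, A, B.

Σm(0, 5, 6, 7) = (NOT D AND NOT A AND NOT B) OR (D AND NOT A AND B) OR (D AND A AND NOT B) OR (D AND A AND B)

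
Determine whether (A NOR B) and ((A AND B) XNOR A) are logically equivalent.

No. Counterexample: with A=0, B=1, Expression 1 = 0 but Expression 2 = 1.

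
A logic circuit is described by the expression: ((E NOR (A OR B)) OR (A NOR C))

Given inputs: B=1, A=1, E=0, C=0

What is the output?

Substituting: ((0 NOR (1 OR 1)) OR (1 NOR 0))
= 0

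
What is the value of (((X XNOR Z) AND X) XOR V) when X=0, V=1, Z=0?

Substituting: (((0 XNOR 0) AND 0) XOR 1)
= 1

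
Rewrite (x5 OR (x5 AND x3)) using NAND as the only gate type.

((x5 NAND x5) NAND (((x5 NAND x3) NAND (x5 NAND x3)) NAND ((x5 NAND x3) NAND (x5 NAND x3))))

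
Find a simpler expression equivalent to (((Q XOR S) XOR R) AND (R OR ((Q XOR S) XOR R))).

By absorption (E AND (E OR v) = E):
= ((Q XOR S) XOR R)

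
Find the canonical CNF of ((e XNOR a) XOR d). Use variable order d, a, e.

(d OR a OR NOT e) AND (d OR NOT a OR e) AND (NOT d OR a OR e) AND (NOT d OR NOT a OR NOT e)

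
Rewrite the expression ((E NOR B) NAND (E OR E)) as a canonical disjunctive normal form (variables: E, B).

(NOT E AND NOT B) OR (NOT E AND B) OR (E AND NOT B) OR (E AND B)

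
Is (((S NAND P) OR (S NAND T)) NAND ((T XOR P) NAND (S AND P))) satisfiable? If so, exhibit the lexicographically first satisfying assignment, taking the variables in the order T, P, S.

T=0, P=1, S=1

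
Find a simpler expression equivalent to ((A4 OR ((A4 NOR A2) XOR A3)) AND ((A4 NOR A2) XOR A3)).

By absorption (E AND (E OR v) = E):
= ((A4 NOR A2) XOR A3)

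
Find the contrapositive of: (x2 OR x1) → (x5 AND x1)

Contrapositive: NOT (x5 AND x1) → NOT (x2 OR x1)
Note: A statement and its contrapositive are logically equivalent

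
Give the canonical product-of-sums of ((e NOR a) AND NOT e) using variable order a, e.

ΠM(1, 2, 3) = (a OR NOT e) AND (NOT a OR e) AND (NOT a OR NOT e)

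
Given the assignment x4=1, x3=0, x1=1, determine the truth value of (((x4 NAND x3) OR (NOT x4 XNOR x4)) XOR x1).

Substituting: (((1 NAND 0) OR (NOT 1 XNOR 1)) XOR 1)
= 0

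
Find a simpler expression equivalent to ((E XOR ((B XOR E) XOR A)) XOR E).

By XOR self-cancellation ((E XOR v) XOR v = E):
= ((B XOR E) XOR A)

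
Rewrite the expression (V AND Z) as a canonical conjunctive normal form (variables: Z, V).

(Z OR V) AND (Z OR NOT V) AND (NOT Z OR V)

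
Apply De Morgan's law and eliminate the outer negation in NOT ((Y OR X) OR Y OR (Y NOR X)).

NOT (Y OR X) AND NOT Y AND NOT (Y NOR X)
De Morgan's: NOT(OR of terms) = AND of negations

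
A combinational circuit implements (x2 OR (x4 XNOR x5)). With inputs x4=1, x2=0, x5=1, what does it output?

Substituting: (0 OR (1 XNOR 1))
= 1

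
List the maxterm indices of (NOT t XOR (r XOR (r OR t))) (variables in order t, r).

ΠM(3) = (NOT t OR NOT r)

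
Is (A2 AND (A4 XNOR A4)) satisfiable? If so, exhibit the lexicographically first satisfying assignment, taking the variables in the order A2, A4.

A2=1, A4=0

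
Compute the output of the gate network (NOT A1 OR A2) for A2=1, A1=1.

Substituting: (NOT 1 OR 1)
= 1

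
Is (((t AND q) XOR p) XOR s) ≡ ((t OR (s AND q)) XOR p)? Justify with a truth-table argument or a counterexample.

No. Counterexample: with t=0, p=0, s=1, q=0, Expression 1 = 1 but Expression 2 = 0.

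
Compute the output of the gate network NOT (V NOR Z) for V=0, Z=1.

Substituting: NOT (0 NOR 1)
= 1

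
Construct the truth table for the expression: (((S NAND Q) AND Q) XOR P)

Q | S | P | Output
------------------
0 | 0 | 0 | 0
0 | 0 | 1 | 1
0 | 1 | 0 | 0
0 | 1 | 1 | 1
1 | 0 | 0 | 1
1 | 0 | 1 | 0
1 | 1 | 0 | 0
1 | 1 | 1 | 1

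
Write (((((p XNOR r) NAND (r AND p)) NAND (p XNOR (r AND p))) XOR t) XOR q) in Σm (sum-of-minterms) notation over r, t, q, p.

Σm(1, 2, 4, 7, 9, 10, 12, 15) = (NOT r AND NOT t AND NOT q AND p) OR (NOT r AND NOT t AND q AND NOT p) OR (NOT r AND t AND NOT q AND NOT p) OR (NOT r AND t AND q AND p) OR (r AND NOT t AND NOT q AND p) OR (r AND NOT t AND q AND NOT p) OR (r AND t AND NOT q AND NOT p) OR (r AND t AND q AND p)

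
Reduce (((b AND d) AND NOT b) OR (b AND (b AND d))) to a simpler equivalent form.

By distribution ((E AND v) OR (E AND NOT v) = E):
= (b AND d)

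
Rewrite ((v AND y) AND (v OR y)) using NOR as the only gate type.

((((v NOR v) NOR (y NOR y)) NOR ((v NOR v) NOR (y NOR y))) NOR (((v NOR y) NOR (v NOR y)) NOR ((v NOR y) NOR (v NOR y))))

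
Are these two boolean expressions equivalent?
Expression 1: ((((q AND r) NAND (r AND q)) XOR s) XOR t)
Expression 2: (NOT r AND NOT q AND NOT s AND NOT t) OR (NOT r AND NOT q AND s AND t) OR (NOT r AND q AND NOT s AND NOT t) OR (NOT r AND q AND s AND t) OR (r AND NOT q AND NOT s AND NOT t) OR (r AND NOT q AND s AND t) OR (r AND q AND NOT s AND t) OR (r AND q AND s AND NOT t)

Yes, they are equivalent — the two output columns agree on all 16 assignments:
r | q | s | t | Expression 1 | Expression 2
-------------------------------------------
0 | 0 | 0 | 0 | 1 | 1
0 | 0 | 0 | 1 | 0 | 0
0 | 0 | 1 | 0 | 0 | 0
0 | 0 | 1 | 1 | 1 | 1
0 | 1 | 0 | 0 | 1 | 1
0 | 1 | 0 | 1 | 0 | 0
0 | 1 | 1 | 0 | 0 | 0
0 | 1 | 1 | 1 | 1 | 1
1 | 0 | 0 | 0 | 1 | 1
1 | 0 | 0 | 1 | 0 | 0
1 | 0 | 1 | 0 | 0 | 0
1 | 0 | 1 | 1 | 1 | 1
1 | 1 | 0 | 0 | 0 | 0
1 | 1 | 0 | 1 | 1 | 1
1 | 1 | 1 | 0 | 1 | 1
1 | 1 | 1 | 1 | 0 | 0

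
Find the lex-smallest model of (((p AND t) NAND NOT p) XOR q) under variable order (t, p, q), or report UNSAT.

t=0, p=0, q=0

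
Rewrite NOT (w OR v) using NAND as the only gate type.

(((w NAND w) NAND (v NAND v)) NAND ((w NAND w) NAND (v NAND v)))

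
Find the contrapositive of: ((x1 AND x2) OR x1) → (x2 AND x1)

Contrapositive: NOT (x2 AND x1) → NOT ((x1 AND x2) OR x1)
Note: A statement and its contrapositive are logically equivalent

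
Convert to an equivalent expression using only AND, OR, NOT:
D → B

NOT D OR B
(Implication elimination: A → B = NOT A OR B)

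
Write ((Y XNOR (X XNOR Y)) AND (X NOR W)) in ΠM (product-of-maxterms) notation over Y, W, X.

ΠM(0, 1, 2, 3, 4, 5, 6, 7) = (Y OR W OR X) AND (Y OR W OR NOT X) AND (Y OR NOT W OR X) AND (Y OR NOT W OR NOT X) AND (NOT Y OR W OR X) AND (NOT Y OR W OR NOT X) AND (NOT Y OR NOT W OR X) AND (NOT Y OR NOT W OR NOT X)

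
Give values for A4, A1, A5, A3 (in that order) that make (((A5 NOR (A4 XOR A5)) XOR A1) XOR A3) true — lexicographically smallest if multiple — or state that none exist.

A4=0, A1=0, A5=0, A3=0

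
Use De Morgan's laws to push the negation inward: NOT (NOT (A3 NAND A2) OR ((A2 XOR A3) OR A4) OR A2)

(A3 NAND A2) AND NOT ((A2 XOR A3) OR A4) AND NOT A2
De Morgan's: NOT(OR of terms) = AND of negations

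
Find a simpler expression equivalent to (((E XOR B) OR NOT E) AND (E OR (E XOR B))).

By distribution ((E OR v) AND (E OR NOT v) = E):
= (E XOR B)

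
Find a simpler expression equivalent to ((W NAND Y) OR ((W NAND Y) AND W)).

By absorption (E OR (E AND v) = E):
= (W NAND Y)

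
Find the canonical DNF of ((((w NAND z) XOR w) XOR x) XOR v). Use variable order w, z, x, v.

(NOT w AND NOT z AND NOT x AND NOT v) OR (NOT w AND NOT z AND x AND v) OR (NOT w AND z AND NOT x AND NOT v) OR (NOT w AND z AND x AND v) OR (w AND NOT z AND NOT x AND v) OR (w AND NOT z AND x AND NOT v) OR (w AND z AND NOT x AND NOT v) OR (w AND z AND x AND v)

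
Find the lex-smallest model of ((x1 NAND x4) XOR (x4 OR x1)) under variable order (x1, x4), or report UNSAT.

x1=0, x4=0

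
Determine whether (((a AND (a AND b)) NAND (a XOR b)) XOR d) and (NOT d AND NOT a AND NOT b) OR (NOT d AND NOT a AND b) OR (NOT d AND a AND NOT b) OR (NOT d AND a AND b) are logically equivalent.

Yes, they are equivalent — the two output columns agree on all 8 assignments:
d | a | b | Expression 1 | Expression 2
---------------------------------------
0 | 0 | 0 | 1 | 1
0 | 0 | 1 | 1 | 1
0 | 1 | 0 | 1 | 1
0 | 1 | 1 | 1 | 1
1 | 0 | 0 | 0 | 0
1 | 0 | 1 | 0 | 0
1 | 1 | 0 | 0 | 0
1 | 1 | 1 | 0 | 0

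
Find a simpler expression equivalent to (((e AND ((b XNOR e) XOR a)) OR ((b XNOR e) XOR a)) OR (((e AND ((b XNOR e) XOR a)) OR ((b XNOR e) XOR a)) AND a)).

By absorption (E OR (E AND v) = E) then absorption (E OR (E AND v) = E):
= ((b XNOR e) XOR a)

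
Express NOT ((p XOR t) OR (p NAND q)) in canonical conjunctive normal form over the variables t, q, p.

(t OR q OR p) AND (t OR q OR NOT p) AND (t OR NOT q OR p) AND (t OR NOT q OR NOT p) AND (NOT t OR q OR p) AND (NOT t OR q OR NOT p) AND (NOT t OR NOT q OR p)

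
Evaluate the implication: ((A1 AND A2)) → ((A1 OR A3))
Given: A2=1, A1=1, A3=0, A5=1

Antecedent ((A1 AND A2)) = 1; consequent ((A1 OR A3)) = 1.
1 → 1 = 1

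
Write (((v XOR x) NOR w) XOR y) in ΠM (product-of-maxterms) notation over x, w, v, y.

ΠM(1, 2, 4, 6, 8, 11, 12, 14) = (x OR w OR v OR NOT y) AND (x OR w OR NOT v OR y) AND (x OR NOT w OR v OR y) AND (x OR NOT w OR NOT v OR y) AND (NOT x OR w OR v OR y) AND (NOT x OR w OR NOT v OR NOT y) AND (NOT x OR NOT w OR v OR y) AND (NOT x OR NOT w OR NOT v OR y)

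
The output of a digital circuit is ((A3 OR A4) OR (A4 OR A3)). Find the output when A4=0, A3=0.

Substituting: ((0 OR 0) OR (0 OR 0))
= 0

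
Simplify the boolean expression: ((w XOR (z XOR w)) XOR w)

By XOR self-cancellation ((E XOR v) XOR v = E):
= (z XOR w)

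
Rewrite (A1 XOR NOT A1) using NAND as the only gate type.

((A1 NAND (A1 NAND (A1 NAND A1))) NAND ((A1 NAND A1) NAND (A1 NAND (A1 NAND A1))))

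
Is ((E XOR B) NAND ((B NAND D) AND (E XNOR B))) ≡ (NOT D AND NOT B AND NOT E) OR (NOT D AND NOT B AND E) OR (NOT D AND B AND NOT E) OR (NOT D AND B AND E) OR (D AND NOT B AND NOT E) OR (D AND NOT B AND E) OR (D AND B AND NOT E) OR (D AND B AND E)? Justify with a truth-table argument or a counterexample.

Yes, they are equivalent — the two output columns agree on all 8 assignments:
D | B | E | Expression 1 | Expression 2
---------------------------------------
0 | 0 | 0 | 1 | 1
0 | 0 | 1 | 1 | 1
0 | 1 | 0 | 1 | 1
0 | 1 | 1 | 1 | 1
1 | 0 | 0 | 1 | 1
1 | 0 | 1 | 1 | 1
1 | 1 | 0 | 1 | 1
1 | 1 | 1 | 1 | 1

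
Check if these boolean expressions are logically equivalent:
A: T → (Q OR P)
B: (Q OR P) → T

No, Converse is not equivalent to original (counterexample: T=0, P=0, Q=1)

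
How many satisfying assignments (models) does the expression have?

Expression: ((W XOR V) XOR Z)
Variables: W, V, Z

Satisfying assignments: (0,0,1), (0,1,0), (1,0,0), (1,1,1)
Count: 4 out of 8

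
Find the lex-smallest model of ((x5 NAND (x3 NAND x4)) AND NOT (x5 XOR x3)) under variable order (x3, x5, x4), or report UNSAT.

x3=0, x5=0, x4=0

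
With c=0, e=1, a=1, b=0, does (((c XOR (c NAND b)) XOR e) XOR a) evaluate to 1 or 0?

Substituting: (((0 XOR (0 NAND 0)) XOR 1) XOR 1)
= 1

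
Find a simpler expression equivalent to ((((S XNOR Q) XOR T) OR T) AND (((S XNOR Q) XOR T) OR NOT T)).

By distribution ((E OR v) AND (E OR NOT v) = E):
= ((S XNOR Q) XOR T)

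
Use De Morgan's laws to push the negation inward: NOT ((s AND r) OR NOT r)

NOT (s AND r) AND r
De Morgan's: NOT(OR of terms) = AND of negations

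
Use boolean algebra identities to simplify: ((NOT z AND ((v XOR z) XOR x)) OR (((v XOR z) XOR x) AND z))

By distribution ((E AND v) OR (E AND NOT v) = E):
= ((v XOR z) XOR x)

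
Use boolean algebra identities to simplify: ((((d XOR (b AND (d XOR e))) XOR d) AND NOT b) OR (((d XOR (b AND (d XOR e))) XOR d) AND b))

By distribution ((E AND v) OR (E AND NOT v) = E) then XOR self-cancellation ((E XOR v) XOR v = E):
= (b AND (d XOR e))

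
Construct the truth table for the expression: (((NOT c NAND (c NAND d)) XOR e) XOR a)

e | c | d | a | Output
----------------------
0 | 0 | 0 | 0 | 0
0 | 0 | 0 | 1 | 1
0 | 0 | 1 | 0 | 0
0 | 0 | 1 | 1 | 1
0 | 1 | 0 | 0 | 1
0 | 1 | 0 | 1 | 0
0 | 1 | 1 | 0 | 1
0 | 1 | 1 | 1 | 0
1 | 0 | 0 | 0 | 1
1 | 0 | 0 | 1 | 0
1 | 0 | 1 | 0 | 1
1 | 0 | 1 | 1 | 0
1 | 1 | 0 | 0 | 0
1 | 1 | 0 | 1 | 1
1 | 1 | 1 | 0 | 0
1 | 1 | 1 | 1 | 1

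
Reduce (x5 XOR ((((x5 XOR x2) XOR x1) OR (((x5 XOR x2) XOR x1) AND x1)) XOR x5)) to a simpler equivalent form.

By XOR self-cancellation ((E XOR v) XOR v = E) then absorption (E OR (E AND v) = E):
= ((x5 XOR x2) XOR x1)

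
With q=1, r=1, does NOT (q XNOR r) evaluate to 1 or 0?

Substituting: NOT (1 XNOR 1)
= 0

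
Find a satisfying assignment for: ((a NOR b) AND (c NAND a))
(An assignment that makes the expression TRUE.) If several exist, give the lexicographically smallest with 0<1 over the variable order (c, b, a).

c=0, b=0, a=0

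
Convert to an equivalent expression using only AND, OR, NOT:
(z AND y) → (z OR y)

NOT (z AND y) OR (z OR y)
(Implication elimination: A → B = NOT A OR B)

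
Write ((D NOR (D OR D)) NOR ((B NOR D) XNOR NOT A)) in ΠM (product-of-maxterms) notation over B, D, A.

ΠM(0, 1, 3, 4, 5, 7) = (B OR D OR A) AND (B OR D OR NOT A) AND (B OR NOT D OR NOT A) AND (NOT B OR D OR A) AND (NOT B OR D OR NOT A) AND (NOT B OR NOT D OR NOT A)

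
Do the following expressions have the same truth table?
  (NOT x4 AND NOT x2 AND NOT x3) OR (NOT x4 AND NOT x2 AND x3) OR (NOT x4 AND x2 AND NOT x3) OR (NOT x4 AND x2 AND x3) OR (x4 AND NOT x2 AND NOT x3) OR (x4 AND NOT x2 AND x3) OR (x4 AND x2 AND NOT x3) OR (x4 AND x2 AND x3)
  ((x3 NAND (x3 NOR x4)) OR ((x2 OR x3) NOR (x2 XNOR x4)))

Yes, they are equivalent — the two output columns agree on all 8 assignments:
x4 | x2 | x3 | Expression 1 | Expression 2
------------------------------------------
0 | 0 | 0 | 1 | 1
0 | 0 | 1 | 1 | 1
0 | 1 | 0 | 1 | 1
0 | 1 | 1 | 1 | 1
1 | 0 | 0 | 1 | 1
1 | 0 | 1 | 1 | 1
1 | 1 | 0 | 1 | 1
1 | 1 | 1 | 1 | 1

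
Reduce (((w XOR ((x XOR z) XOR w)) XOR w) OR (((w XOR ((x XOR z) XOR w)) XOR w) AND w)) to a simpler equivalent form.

By absorption (E OR (E AND v) = E) then XOR self-cancellation ((E XOR v) XOR v = E):
= ((x XOR z) XOR w)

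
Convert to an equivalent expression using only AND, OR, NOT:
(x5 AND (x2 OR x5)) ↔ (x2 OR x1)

((x5 AND (x2 OR x5)) AND (x2 OR x1)) OR (NOT (x5 AND (x2 OR x5)) AND NOT (x2 OR x1))
(Biconditional = both true or both false)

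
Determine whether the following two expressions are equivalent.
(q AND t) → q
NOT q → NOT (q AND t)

Yes, Contrapositive is always equivalent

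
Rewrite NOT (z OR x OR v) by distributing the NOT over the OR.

NOT z AND NOT x AND NOT v
De Morgan's: NOT(OR of terms) = AND of negations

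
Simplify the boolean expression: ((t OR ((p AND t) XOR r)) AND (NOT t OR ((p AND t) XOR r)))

By distribution ((E OR v) AND (E OR NOT v) = E):
= ((p AND t) XOR r)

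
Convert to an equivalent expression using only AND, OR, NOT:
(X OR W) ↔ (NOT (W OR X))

((X OR W) AND (NOT (W OR X))) OR (NOT (X OR W) AND (W OR X))
(Biconditional = both true or both false)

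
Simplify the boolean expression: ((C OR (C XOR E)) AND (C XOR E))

By absorption (E AND (E OR v) = E):
= (C XOR E)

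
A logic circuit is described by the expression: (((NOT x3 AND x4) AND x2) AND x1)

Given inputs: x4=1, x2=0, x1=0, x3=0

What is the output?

Substituting: (((NOT 0 AND 1) AND 0) AND 0)
= 0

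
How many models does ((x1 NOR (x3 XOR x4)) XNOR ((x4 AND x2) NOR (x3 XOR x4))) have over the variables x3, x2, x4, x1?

Satisfying assignments: (0,0,0,0), (0,0,1,0), (0,0,1,1), (0,1,0,0), (0,1,1,0), (0,1,1,1), (1,0,0,0), (1,0,0,1), (1,0,1,0), (1,1,0,0), (1,1,0,1), (1,1,1,1)
Count: 12 out of 16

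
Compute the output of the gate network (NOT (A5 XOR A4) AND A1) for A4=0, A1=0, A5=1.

Substituting: (NOT (1 XOR 0) AND 0)
= 0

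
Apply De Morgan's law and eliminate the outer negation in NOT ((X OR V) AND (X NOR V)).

NOT (X OR V) OR NOT (X NOR V)
De Morgan's: NOT(AND of terms) = OR of negations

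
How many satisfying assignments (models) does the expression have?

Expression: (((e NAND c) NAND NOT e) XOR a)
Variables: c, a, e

Satisfying assignments: (0,0,1), (0,1,0), (1,0,1), (1,1,0)
Count: 4 out of 8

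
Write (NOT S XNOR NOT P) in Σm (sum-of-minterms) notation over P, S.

Σm(0, 3) = (NOT P AND NOT S) OR (P AND S)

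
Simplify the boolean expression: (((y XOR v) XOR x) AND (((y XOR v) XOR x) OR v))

By absorption (E AND (E OR v) = E):
= ((y XOR v) XOR x)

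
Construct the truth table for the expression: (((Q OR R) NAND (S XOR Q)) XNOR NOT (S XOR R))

Q | S | R | Output
------------------
0 | 0 | 0 | 1
0 | 0 | 1 | 0
0 | 1 | 0 | 0
0 | 1 | 1 | 0
1 | 0 | 0 | 0
1 | 0 | 1 | 1
1 | 1 | 0 | 0
1 | 1 | 1 | 1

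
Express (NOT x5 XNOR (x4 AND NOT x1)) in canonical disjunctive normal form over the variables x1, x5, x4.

(NOT x1 AND NOT x5 AND x4) OR (NOT x1 AND x5 AND NOT x4) OR (x1 AND x5 AND NOT x4) OR (x1 AND x5 AND x4)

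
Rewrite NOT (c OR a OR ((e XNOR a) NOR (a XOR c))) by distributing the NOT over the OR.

NOT c AND NOT a AND NOT ((e XNOR a) NOR (a XOR c))
De Morgan's: NOT(OR of terms) = AND of negations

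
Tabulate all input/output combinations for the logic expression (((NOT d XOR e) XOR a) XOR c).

e | a | d | c | Output
----------------------
0 | 0 | 0 | 0 | 1
0 | 0 | 0 | 1 | 0
0 | 0 | 1 | 0 | 0
0 | 0 | 1 | 1 | 1
0 | 1 | 0 | 0 | 0
0 | 1 | 0 | 1 | 1
0 | 1 | 1 | 0 | 1
0 | 1 | 1 | 1 | 0
1 | 0 | 0 | 0 | 0
1 | 0 | 0 | 1 | 1
1 | 0 | 1 | 0 | 1
1 | 0 | 1 | 1 | 0
1 | 1 | 0 | 0 | 1
1 | 1 | 0 | 1 | 0
1 | 1 | 1 | 0 | 0
1 | 1 | 1 | 1 | 1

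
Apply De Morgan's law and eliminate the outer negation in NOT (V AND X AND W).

NOT V OR NOT X OR NOT W
De Morgan's: NOT(AND of terms) = OR of negations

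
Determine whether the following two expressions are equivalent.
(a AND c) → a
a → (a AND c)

No, Converse is not equivalent to original (counterexample: d=0, c=0, a=1)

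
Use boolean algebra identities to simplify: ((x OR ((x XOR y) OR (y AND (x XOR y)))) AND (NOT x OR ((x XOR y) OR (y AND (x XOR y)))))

By distribution ((E OR v) AND (E OR NOT v) = E) then absorption (E OR (E AND v) = E):
= (x XOR y)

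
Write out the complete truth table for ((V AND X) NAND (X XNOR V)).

V | X | Output
--------------
0 | 0 | 1
0 | 1 | 1
1 | 0 | 1
1 | 1 | 0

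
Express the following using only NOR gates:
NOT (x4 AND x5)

(((x4 NOR x4) NOR (x5 NOR x5)) NOR ((x4 NOR x4) NOR (x5 NOR x5)))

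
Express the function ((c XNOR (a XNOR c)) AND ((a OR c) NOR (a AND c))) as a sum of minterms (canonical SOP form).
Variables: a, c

Σm() = FALSE (no minterms)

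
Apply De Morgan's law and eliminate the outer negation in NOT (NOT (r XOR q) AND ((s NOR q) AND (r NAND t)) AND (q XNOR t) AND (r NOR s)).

(r XOR q) OR NOT ((s NOR q) AND (r NAND t)) OR NOT (q XNOR t) OR NOT (r NOR s)
De Morgan's: NOT(AND of terms) = OR of negations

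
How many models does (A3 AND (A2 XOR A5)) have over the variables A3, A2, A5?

Satisfying assignments: (1,0,1), (1,1,0)
Count: 2 out of 8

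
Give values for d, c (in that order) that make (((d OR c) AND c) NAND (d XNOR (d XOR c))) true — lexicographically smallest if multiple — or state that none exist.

d=0, c=0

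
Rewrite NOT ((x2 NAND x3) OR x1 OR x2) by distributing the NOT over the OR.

NOT (x2 NAND x3) AND NOT x1 AND NOT x2
De Morgan's: NOT(OR of terms) = AND of negations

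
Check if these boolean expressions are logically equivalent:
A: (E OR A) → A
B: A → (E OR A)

No, Converse is not equivalent to original (counterexample: E=1, A=0)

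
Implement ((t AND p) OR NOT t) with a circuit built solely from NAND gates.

((((t NAND p) NAND (t NAND p)) NAND ((t NAND p) NAND (t NAND p))) NAND ((t NAND t) NAND (t NAND t)))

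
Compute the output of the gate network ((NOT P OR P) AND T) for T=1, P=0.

Substituting: ((NOT 0 OR 0) AND 1)
= 1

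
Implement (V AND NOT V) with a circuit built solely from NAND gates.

((V NAND (V NAND V)) NAND (V NAND (V NAND V)))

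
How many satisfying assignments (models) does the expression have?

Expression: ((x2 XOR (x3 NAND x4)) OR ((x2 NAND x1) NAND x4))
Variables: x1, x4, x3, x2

Satisfying assignments: (0,0,0,0), (0,0,0,1), (0,0,1,0), (0,0,1,1), (0,1,0,0), (0,1,1,1), (1,0,0,0), (1,0,0,1), (1,0,1,0), (1,0,1,1), (1,1,0,0), (1,1,0,1), (1,1,1,1)
Count: 13 out of 16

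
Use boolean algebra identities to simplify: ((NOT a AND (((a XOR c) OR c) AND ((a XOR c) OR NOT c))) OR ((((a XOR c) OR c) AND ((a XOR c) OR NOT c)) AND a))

By distribution ((E AND v) OR (E AND NOT v) = E) then distribution ((E OR v) AND (E OR NOT v) = E):
= (a XOR c)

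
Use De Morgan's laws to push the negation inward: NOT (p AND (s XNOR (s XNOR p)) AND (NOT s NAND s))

NOT p OR NOT (s XNOR (s XNOR p)) OR NOT (NOT s NAND s)
De Morgan's: NOT(AND of terms) = OR of negations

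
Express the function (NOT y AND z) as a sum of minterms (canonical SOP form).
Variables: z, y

Σm(2) = (z AND NOT y)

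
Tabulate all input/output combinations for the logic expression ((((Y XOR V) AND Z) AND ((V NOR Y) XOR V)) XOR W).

W | Z | Y | V | Output
----------------------
0 | 0 | 0 | 0 | 0
0 | 0 | 0 | 1 | 0
0 | 0 | 1 | 0 | 0
0 | 0 | 1 | 1 | 0
0 | 1 | 0 | 0 | 0
0 | 1 | 0 | 1 | 1
0 | 1 | 1 | 0 | 0
0 | 1 | 1 | 1 | 0
1 | 0 | 0 | 0 | 1
1 | 0 | 0 | 1 | 1
1 | 0 | 1 | 0 | 1
1 | 0 | 1 | 1 | 1
1 | 1 | 0 | 0 | 1
1 | 1 | 0 | 1 | 0
1 | 1 | 1 | 0 | 1
1 | 1 | 1 | 1 | 1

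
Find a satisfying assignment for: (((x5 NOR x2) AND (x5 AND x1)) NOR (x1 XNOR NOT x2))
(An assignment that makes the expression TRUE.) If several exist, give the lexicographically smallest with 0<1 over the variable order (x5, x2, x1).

x5=0, x2=0, x1=0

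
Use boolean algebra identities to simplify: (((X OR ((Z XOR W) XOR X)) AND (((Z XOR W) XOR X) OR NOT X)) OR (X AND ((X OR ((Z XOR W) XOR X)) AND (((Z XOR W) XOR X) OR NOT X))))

By absorption (E OR (E AND v) = E) then distribution ((E OR v) AND (E OR NOT v) = E):
= ((Z XOR W) XOR X)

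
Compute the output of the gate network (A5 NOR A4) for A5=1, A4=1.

Substituting: (1 NOR 1)
= 0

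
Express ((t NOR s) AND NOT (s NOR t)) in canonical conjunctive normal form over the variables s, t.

(s OR t) AND (s OR NOT t) AND (NOT s OR t) AND (NOT s OR NOT t)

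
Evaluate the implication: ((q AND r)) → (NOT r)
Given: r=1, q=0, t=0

Antecedent ((q AND r)) = 0; consequent (NOT r) = 0.
0 → 0 = 1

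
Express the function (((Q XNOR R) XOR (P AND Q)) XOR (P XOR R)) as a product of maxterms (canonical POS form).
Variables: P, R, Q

ΠM(1, 3, 4, 5, 6, 7) = (P OR R OR NOT Q) AND (P OR NOT R OR NOT Q) AND (NOT P OR R OR Q) AND (NOT P OR R OR NOT Q) AND (NOT P OR NOT R OR Q) AND (NOT P OR NOT R OR NOT Q)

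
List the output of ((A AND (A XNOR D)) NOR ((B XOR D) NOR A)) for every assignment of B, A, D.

B | A | D | Output
------------------
0 | 0 | 0 | 0
0 | 0 | 1 | 1
0 | 1 | 0 | 1
0 | 1 | 1 | 0
1 | 0 | 0 | 1
1 | 0 | 1 | 0
1 | 1 | 0 | 1
1 | 1 | 1 | 0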